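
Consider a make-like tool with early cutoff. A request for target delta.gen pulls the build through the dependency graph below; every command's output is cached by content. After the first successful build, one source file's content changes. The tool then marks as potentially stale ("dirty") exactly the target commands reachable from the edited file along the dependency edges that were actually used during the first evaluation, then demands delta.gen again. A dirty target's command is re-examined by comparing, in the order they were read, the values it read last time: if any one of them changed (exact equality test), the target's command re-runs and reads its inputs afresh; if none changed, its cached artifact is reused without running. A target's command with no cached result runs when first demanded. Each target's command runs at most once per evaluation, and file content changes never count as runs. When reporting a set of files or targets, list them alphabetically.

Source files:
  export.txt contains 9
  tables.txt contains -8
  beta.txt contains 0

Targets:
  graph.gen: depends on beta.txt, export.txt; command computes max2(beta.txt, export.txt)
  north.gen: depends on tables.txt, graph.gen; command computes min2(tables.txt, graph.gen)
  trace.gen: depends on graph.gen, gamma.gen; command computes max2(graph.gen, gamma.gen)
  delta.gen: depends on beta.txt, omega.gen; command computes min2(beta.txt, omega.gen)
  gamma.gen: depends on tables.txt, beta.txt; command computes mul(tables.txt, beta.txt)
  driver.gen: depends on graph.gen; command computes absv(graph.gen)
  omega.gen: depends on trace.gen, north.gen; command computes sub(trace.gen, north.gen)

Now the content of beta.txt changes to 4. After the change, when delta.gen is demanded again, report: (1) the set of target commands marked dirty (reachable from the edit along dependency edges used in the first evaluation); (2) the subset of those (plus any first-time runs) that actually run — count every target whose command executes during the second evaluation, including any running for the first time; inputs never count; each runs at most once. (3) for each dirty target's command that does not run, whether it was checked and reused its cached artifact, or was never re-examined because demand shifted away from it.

The edit dirties: delta.gen, gamma.gen, graph.gen, north.gen, omega.gen, trace.gen.
4 target commands run: delta.gen, gamma.gen, graph.gen, trace.gen.
Cache hits after checking: north.gen, omega.gen.
Note where the cutoff bites: north.gen is checked, finds nothing changed, and keeps its cache.

First demand of the output computes:
  gamma.gen = mul(-8, 0) = 0
  graph.gen = max2(0, 9) = 9
  north.gen = min2(-8, 9) = -8
  trace.gen = max2(9, 0) = 9
  omega.gen = sub(9, -8) = 17
  delta.gen = min2(0, 17) = 0

After the edit, cleaning proceeds:
  gamma.gen: a read changed (beta.txt 0->4) — executes, giving -32.
  graph.gen: a read changed (beta.txt 0->4) — executes, giving 9 — identical to its old value.
  north.gen: dirty, but its reads are unchanged (tables.txt unchanged, graph.gen unchanged); cached -8 stands.
  trace.gen: a read changed (gamma.gen 0->-32) — executes, giving 9 — identical to its old value.
  omega.gen: dirty, but its reads are unchanged (trace.gen unchanged, north.gen unchanged); cached 17 stands.
  delta.gen: a read changed (beta.txt 0->4) — executes, giving 4.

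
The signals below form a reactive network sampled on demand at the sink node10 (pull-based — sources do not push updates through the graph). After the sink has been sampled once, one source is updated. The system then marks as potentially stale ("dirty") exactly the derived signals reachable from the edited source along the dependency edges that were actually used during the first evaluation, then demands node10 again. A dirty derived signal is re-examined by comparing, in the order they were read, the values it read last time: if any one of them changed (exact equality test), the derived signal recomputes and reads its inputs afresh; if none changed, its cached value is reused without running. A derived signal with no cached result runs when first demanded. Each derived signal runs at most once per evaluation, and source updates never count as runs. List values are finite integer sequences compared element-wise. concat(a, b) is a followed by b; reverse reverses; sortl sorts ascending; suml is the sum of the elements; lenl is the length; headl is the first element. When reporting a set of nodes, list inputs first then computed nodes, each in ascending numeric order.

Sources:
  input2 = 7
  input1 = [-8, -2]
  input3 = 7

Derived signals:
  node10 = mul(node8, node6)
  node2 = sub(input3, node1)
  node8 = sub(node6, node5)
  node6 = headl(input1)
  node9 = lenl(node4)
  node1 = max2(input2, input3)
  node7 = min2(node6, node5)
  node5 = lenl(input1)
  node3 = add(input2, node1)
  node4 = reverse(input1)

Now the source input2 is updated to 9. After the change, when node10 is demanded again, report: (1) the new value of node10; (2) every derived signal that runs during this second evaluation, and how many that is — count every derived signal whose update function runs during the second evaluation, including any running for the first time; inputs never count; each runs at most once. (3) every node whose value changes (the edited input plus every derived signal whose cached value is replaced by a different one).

Initial pass — values computed on the first demand:
  node5 = lenl([-8, -2]) = 2
  node6 = headl([-8, -2]) = -8
  node8 = sub(-8, 2) = -10
  node10 = mul(-10, -8) = 80

Second demand — change propagation:
  no demanded computation ever read input2, so the edit dirties nothing and nothing runs.

The important point: nothing the output needs ever reads input2, so the edit is invisible to it.

node10 now evaluates to 80.
Run set: none (0 run).
Changed values: input2.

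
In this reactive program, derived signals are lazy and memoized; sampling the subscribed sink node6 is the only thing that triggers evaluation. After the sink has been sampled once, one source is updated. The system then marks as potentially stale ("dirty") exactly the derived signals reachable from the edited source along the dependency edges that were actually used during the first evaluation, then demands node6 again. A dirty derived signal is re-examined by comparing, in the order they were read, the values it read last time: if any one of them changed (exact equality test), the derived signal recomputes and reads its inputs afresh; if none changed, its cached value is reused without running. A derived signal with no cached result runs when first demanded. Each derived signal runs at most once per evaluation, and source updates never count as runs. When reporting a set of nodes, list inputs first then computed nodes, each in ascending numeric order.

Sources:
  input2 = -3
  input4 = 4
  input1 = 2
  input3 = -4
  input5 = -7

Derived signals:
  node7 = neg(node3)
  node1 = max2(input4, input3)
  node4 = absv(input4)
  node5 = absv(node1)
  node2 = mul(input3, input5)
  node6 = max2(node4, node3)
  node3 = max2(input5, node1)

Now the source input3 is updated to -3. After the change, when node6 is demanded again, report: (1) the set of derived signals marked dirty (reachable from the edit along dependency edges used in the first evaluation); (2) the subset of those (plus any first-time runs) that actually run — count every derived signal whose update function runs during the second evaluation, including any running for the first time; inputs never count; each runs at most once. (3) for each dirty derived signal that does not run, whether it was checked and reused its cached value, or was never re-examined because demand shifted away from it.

First demand of the output computes:
  node1 = max2(4, -4) = 4
  node3 = max2(-7, 4) = 4
  node4 = absv(4) = 4
  node6 = max2(4, 4) = 4

After the edit, cleaning proceeds:
  node1: a read changed (input3 -4->-3) — executes, giving 4 — identical to its old value.
  node3: dirty, but its reads are unchanged (input5 unchanged, node1 unchanged); cached 4 stands.
  node6: dirty, but its reads are unchanged (node4 unchanged, node3 unchanged); cached 4 stands.

Note the absorption at node1: it re-runs yet its value is the same, leaving the output's value untouched.

The edit dirties: node1, node3, node6.
1 derived signals run: node1.
Cache hits after checking: node3, node6.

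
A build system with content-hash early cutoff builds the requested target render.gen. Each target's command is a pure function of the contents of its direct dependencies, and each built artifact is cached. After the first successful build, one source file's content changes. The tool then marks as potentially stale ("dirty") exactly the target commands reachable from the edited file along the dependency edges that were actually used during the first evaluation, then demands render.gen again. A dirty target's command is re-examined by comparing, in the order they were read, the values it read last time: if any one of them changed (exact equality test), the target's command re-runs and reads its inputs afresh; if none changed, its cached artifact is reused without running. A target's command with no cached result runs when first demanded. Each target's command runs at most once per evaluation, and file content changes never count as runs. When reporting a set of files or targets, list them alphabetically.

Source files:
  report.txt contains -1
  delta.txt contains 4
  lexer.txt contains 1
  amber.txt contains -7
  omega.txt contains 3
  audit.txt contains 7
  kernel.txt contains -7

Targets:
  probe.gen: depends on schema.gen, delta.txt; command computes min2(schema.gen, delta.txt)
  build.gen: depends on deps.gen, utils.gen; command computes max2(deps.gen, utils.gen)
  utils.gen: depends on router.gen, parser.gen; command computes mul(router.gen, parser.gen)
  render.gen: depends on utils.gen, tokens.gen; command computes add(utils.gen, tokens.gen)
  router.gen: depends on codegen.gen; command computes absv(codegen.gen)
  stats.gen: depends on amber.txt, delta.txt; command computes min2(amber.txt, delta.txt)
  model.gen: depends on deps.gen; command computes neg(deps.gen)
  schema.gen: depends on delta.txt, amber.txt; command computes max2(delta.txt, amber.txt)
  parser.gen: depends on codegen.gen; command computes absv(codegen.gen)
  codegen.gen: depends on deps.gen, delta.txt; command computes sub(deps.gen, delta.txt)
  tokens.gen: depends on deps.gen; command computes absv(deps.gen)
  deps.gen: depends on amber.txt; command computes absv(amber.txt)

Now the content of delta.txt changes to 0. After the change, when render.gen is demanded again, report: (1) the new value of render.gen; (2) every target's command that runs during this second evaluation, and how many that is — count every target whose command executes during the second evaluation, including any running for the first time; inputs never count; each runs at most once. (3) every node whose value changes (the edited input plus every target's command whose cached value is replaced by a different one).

New value of render.gen: 56.
Target commands that run: codegen.gen, parser.gen, render.gen, router.gen, utils.gen — 5 in total.
Values that change: codegen.gen, delta.txt, parser.gen, render.gen, router.gen, utils.gen.

First evaluation (everything demanded from the output):
  deps.gen = absv(-7) = 7
  codegen.gen = sub(7, 4) = 3
  parser.gen = absv(3) = 3
  router.gen = absv(3) = 3
  tokens.gen = absv(7) = 7
  utils.gen = mul(3, 3) = 9
  render.gen = add(9, 7) = 16

Propagation after the edit:
  codegen.gen: runs — delta.txt 4->0; result 7.
  parser.gen: runs — codegen.gen 3->7; result 7.
  router.gen: runs — codegen.gen 3->7; result 7.
  utils.gen: runs — router.gen 3->7; parser.gen 3->7; result 49.
  render.gen: runs — utils.gen 9->49; result 56.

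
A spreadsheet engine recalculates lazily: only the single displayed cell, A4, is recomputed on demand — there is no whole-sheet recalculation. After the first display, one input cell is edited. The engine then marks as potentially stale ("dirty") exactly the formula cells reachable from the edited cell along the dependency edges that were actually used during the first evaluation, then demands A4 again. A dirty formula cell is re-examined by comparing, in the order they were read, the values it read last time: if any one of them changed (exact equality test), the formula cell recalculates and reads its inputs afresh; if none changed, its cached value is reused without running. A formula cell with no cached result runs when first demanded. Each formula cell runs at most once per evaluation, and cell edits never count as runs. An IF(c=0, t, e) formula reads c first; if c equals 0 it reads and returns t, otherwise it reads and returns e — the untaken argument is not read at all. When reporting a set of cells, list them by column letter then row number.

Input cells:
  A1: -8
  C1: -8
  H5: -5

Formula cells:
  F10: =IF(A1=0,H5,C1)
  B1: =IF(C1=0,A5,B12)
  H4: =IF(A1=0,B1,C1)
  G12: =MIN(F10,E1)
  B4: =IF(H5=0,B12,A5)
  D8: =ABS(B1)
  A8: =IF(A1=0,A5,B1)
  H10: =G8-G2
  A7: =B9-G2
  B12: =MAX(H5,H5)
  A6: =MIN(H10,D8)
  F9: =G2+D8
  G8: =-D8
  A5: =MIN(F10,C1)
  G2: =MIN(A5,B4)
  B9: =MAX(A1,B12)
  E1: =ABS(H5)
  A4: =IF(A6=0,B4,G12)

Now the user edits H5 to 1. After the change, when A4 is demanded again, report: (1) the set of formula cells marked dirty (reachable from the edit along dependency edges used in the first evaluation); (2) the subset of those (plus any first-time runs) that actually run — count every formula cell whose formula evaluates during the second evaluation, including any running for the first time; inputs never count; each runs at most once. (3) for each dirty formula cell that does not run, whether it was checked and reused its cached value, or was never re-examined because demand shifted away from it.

Marked dirty: A4, A6, B1, B4, B12, D8, E1, G2, G8, G12, H10.
Formula cells that run: A4, A6, B1, B4, B12, D8, E1, G8, G12, H10 — 10 in total.
Checked but reused from cache: G2.
Key observation: the cutoff stops propagation at G2 — its inputs' values are unchanged, so it reuses its cache.

First evaluation (everything demanded from the output):
  B12 = MAX(-5, -5) = -5
  E1 = ABS(-5) = 5
  F10 = IF(A1=0: A1=-8 -> else branch C1) = -8
  A5 = MIN(-8, -8) = -8
  B1 = IF(C1=0: C1=-8 -> else branch B12) = -5
  B4 = IF(H5=0: H5=-5 -> else branch A5) = -8
  D8 = ABS(-5) = 5
  G2 = MIN(-8, -8) = -8
  G8 = -(5) = -5
  G12 = MIN(-8, 5) = -8
  H10 = -5 - -8 = 3
  A6 = MIN(3, 5) = 3
  A4 = IF(A6=0: A6=3 -> else branch G12) = -8

Propagation after the edit:
  B12: runs — H5 -5->1; H5 -5->1; result 1.
  B1: runs — B12 -5->1; result 1.
  B4: runs — H5 -5->1; result -8 (same value as before).
  D8: runs — B1 -5->1; result 1.
  E1: runs — H5 -5->1; result 1.
  G2: checked — values it read are unchanged (A5 unchanged, B4 unchanged); reused cached -8 without running.
  G8: runs — D8 5->1; result -1.
  G12: runs — E1 5->1; result -8 (same value as before).
  H10: runs — G8 -5->-1; result 7.
  A6: runs — H10 3->7; D8 5->1; result 1.
  A4: runs — A6 3->1; result -8 (same value as before).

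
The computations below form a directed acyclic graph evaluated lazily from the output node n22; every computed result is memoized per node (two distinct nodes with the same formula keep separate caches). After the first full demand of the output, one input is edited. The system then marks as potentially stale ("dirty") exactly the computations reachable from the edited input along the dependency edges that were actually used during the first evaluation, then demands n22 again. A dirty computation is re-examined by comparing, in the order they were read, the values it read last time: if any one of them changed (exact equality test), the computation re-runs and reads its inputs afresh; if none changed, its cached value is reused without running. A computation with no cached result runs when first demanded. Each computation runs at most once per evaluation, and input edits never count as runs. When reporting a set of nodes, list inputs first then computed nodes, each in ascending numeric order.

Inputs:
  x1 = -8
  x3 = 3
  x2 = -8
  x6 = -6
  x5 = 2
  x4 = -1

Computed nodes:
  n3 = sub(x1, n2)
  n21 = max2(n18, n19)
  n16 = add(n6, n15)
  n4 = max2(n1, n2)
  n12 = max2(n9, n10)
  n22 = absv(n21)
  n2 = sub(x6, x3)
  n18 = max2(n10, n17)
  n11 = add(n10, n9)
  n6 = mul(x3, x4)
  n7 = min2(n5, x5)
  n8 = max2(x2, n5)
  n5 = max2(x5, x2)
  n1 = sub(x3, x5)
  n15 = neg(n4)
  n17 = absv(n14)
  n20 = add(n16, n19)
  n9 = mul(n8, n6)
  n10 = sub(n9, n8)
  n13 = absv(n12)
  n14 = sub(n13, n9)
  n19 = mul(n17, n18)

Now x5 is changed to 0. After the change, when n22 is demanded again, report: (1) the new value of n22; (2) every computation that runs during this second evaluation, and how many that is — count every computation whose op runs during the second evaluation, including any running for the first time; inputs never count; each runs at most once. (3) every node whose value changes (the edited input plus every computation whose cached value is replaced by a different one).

Demanding n22 again yields 0.
12 computations run: n5, n8, n9, n10, n12, n13, n14, n17, n18, n19, n21, n22.
The nodes whose values change: x5, n5, n8, n9, n10, n12, n13, n14, n17, n18, n19, n21, n22.

First demand of the output computes:
  n5 = max2(2, -8) = 2
  n6 = mul(3, -1) = -3
  n8 = max2(-8, 2) = 2
  n9 = mul(2, -3) = -6
  n10 = sub(-6, 2) = -8
  n12 = max2(-6, -8) = -6
  n13 = absv(-6) = 6
  n14 = sub(6, -6) = 12
  n17 = absv(12) = 12
  n18 = max2(-8, 12) = 12
  n19 = mul(12, 12) = 144
  n21 = max2(12, 144) = 144
  n22 = absv(144) = 144

After the edit, cleaning proceeds:
  n5: a read changed (x5 2->0) — executes, giving 0.
  n8: a read changed (n5 2->0) — executes, giving 0.
  n9: a read changed (n8 2->0) — executes, giving 0.
  n10: a read changed (n9 -6->0; n8 2->0) — executes, giving 0.
  n12: a read changed (n9 -6->0; n10 -8->0) — executes, giving 0.
  n13: a read changed (n12 -6->0) — executes, giving 0.
  n14: a read changed (n13 6->0; n9 -6->0) — executes, giving 0.
  n17: a read changed (n14 12->0) — executes, giving 0.
  n18: a read changed (n10 -8->0; n17 12->0) — executes, giving 0.
  n19: a read changed (n17 12->0; n18 12->0) — executes, giving 0.
  n21: a read changed (n18 12->0; n19 144->0) — executes, giving 0.
  n22: a read changed (n21 144->0) — executes, giving 0.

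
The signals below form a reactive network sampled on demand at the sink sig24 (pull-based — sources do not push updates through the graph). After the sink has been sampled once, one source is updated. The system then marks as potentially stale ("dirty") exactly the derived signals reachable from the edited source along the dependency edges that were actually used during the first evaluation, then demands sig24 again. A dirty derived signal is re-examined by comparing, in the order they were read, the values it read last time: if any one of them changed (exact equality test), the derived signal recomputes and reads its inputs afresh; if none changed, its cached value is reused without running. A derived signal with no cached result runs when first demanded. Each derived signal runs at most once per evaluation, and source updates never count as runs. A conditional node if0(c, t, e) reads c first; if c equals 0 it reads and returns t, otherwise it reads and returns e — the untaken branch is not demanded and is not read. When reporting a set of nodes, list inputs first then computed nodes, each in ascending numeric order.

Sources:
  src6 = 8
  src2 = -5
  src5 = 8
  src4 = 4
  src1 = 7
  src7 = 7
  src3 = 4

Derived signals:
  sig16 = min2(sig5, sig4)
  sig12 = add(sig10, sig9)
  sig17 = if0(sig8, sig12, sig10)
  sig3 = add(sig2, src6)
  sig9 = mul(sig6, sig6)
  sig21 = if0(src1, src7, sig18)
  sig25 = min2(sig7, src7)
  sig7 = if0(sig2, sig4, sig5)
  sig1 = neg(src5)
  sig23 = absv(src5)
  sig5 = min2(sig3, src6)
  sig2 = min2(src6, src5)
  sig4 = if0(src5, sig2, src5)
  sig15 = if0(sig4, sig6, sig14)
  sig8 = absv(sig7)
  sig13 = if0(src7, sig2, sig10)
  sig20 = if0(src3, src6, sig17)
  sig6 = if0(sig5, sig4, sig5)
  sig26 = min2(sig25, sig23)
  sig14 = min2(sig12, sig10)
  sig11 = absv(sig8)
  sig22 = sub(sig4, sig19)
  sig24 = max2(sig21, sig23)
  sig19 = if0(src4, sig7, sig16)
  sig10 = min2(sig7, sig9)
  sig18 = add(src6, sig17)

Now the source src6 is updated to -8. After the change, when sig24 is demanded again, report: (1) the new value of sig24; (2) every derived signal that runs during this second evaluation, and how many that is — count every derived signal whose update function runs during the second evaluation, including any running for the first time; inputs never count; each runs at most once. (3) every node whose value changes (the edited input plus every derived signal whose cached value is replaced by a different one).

sig24 now evaluates to 8.
Run set: sig2, sig3, sig5, sig6, sig7, sig8, sig9, sig10, sig17, sig18, sig21, sig24 (12 run).
Changed values: src6, sig2, sig3, sig5, sig6, sig7, sig8, sig9, sig10, sig17, sig18, sig21, sig24.

Initial pass — values computed on the first demand:
  sig2 = min2(8, 8) = 8
  sig3 = add(8, 8) = 16
  sig5 = min2(16, 8) = 8
  sig6 = if0(sig5=8 -> else branch sig5) = 8
  sig7 = if0(sig2=8 -> else branch sig5) = 8
  sig8 = absv(8) = 8
  sig9 = mul(8, 8) = 64
  sig10 = min2(8, 64) = 8
  sig17 = if0(sig8=8 -> else branch sig10) = 8
  sig18 = add(8, 8) = 16
  sig21 = if0(src1=7 -> else branch sig18) = 16
  sig23 = absv(8) = 8
  sig24 = max2(16, 8) = 16

Second demand — change propagation:
  sig2: re-runs because src6 8->-8; new result -8.
  sig3: re-runs because sig2 8->-8; src6 8->-8; new result -16.
  sig5: re-runs because sig3 16->-16; src6 8->-8; new result -16.
  sig6: re-runs because sig5 8->-16; sig5 8->-16; new result -16.
  sig7: re-runs because sig2 8->-8; sig5 8->-16; new result -16.
  sig8: re-runs because sig7 8->-16; new result 16.
  sig9: re-runs because sig6 8->-16; sig6 8->-16; new result 256.
  sig10: re-runs because sig7 8->-16; sig9 64->256; new result -16.
  sig17: re-runs because sig8 8->16; sig10 8->-16; new result -16.
  sig18: re-runs because src6 8->-8; sig17 8->-16; new result -24.
  sig21: re-runs because sig18 16->-24; new result -24.
  sig24: re-runs because sig21 16->-24; new result 8.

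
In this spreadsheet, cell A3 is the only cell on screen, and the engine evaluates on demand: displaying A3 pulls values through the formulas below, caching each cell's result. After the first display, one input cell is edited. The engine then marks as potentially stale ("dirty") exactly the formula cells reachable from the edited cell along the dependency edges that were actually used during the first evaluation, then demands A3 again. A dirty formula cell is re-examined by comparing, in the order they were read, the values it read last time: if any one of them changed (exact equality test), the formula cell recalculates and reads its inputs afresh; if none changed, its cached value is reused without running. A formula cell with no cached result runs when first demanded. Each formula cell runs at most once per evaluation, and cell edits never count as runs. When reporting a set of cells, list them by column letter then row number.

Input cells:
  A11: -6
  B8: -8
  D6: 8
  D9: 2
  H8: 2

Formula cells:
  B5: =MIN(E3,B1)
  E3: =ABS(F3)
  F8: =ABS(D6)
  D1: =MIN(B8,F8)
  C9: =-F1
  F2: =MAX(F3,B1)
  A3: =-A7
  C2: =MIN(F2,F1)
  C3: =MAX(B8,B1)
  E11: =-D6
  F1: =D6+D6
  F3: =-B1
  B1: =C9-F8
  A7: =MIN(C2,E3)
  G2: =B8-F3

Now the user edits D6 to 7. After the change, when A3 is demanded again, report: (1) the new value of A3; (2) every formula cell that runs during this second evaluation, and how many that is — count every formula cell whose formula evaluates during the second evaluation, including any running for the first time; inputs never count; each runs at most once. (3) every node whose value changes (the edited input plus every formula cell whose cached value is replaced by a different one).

Initial pass — values computed on the first demand:
  F1 = 8 + 8 = 16
  C9 = -(16) = -16
  F8 = ABS(8) = 8
  B1 = -16 - 8 = -24
  F3 = -(-24) = 24
  E3 = ABS(24) = 24
  F2 = MAX(24, -24) = 24
  C2 = MIN(24, 16) = 16
  A7 = MIN(16, 24) = 16
  A3 = -(16) = -16

Second demand — change propagation:
  F1: re-runs because D6 8->7; D6 8->7; new result 14.
  C9: re-runs because F1 16->14; new result -14.
  F8: re-runs because D6 8->7; new result 7.
  B1: re-runs because C9 -16->-14; F8 8->7; new result -21.
  F3: re-runs because B1 -24->-21; new result 21.
  E3: re-runs because F3 24->21; new result 21.
  F2: re-runs because F3 24->21; B1 -24->-21; new result 21.
  C2: re-runs because F2 24->21; F1 16->14; new result 14.
  A7: re-runs because C2 16->14; E3 24->21; new result 14.
  A3: re-runs because A7 16->14; new result -14.

A3 now evaluates to -14.
Run set: A3, A7, B1, C2, C9, E3, F1, F2, F3, F8 (10 run).
Changed values: A3, A7, B1, C2, C9, D6, E3, F1, F2, F3, F8.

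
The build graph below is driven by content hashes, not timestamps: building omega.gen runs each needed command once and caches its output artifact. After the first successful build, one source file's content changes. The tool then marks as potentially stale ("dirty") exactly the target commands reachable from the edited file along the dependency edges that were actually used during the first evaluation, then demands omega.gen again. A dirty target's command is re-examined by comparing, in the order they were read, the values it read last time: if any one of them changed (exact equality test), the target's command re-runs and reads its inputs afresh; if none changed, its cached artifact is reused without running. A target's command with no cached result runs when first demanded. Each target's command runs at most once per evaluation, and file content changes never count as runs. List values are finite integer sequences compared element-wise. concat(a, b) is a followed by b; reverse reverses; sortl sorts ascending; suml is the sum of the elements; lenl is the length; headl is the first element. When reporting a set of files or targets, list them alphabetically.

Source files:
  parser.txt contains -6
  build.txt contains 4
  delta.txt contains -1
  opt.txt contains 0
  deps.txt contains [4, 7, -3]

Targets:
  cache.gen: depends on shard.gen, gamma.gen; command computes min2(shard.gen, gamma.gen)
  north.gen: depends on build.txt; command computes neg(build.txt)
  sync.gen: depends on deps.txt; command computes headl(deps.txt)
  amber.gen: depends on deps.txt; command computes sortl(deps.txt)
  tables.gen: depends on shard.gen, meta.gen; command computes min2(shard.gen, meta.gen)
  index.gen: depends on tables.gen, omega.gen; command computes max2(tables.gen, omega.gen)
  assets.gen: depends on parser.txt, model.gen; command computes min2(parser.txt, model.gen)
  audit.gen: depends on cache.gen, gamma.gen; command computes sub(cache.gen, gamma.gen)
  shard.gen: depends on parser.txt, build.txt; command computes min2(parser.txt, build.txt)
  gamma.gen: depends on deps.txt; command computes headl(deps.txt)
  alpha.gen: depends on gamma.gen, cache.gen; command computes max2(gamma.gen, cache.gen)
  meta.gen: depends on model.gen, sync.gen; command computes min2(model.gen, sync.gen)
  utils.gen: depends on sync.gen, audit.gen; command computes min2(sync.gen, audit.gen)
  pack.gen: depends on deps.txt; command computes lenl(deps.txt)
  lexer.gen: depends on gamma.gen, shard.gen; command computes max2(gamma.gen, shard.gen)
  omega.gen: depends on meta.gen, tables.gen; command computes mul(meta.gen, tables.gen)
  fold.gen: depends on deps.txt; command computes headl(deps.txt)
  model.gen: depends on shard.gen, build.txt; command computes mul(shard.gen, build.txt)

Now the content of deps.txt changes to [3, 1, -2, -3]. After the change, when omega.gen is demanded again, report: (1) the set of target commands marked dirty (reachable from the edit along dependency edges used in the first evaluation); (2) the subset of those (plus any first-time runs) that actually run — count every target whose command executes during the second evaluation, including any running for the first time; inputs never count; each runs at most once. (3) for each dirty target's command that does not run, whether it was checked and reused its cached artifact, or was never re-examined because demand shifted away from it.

Initial pass — values computed on the first demand:
  shard.gen = min2(-6, 4) = -6
  model.gen = mul(-6, 4) = -24
  sync.gen = headl([4, 7, -3]) = 4
  meta.gen = min2(-24, 4) = -24
  tables.gen = min2(-6, -24) = -24
  omega.gen = mul(-24, -24) = 576

Second demand — change propagation:
  sync.gen: re-runs because deps.txt [4, 7, -3]->[3, 1, -2, -3]; new result 3.
  meta.gen: re-runs because sync.gen 4->3; new result -24 (unchanged).
  tables.gen: re-examined; everything it read last time is the same (shard.gen unchanged, meta.gen unchanged) — cache -24 kept, no run.
  omega.gen: re-examined; everything it read last time is the same (meta.gen unchanged, tables.gen unchanged) — cache 576 kept, no run.

The important point: meta.gen recomputes to an identical value, and the output ends up unchanged.

Dirty set: meta.gen, omega.gen, sync.gen, tables.gen.
Run set: meta.gen, sync.gen (2 run).
Re-examined without running (cache reused): omega.gen, tables.gen.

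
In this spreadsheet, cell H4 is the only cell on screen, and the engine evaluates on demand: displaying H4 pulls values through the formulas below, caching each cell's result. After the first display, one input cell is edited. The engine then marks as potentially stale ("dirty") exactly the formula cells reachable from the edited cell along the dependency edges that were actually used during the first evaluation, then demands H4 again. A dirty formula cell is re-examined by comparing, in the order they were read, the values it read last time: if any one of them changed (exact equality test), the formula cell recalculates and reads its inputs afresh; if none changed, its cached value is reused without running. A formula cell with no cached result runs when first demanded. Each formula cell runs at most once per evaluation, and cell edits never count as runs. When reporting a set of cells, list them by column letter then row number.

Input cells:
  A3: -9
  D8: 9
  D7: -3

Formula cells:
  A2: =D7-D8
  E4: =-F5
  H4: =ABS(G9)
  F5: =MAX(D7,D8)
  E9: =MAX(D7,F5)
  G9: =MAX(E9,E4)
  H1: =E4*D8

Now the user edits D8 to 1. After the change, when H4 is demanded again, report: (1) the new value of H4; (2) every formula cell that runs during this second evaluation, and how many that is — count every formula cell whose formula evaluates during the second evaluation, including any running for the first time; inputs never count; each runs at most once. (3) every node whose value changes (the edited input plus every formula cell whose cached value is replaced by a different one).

H4 now evaluates to 1.
Run set: E4, E9, F5, G9, H4 (5 run).
Changed values: D8, E4, E9, F5, G9, H4.

Initial pass — values computed on the first demand:
  F5 = MAX(-3, 9) = 9
  E4 = -(9) = -9
  E9 = MAX(-3, 9) = 9
  G9 = MAX(9, -9) = 9
  H4 = ABS(9) = 9

Second demand — change propagation:
  F5: re-runs because D8 9->1; new result 1.
  E4: re-runs because F5 9->1; new result -1.
  E9: re-runs because F5 9->1; new result 1.
  G9: re-runs because E9 9->1; E4 -9->-1; new result 1.
  H4: re-runs because G9 9->1; new result 1.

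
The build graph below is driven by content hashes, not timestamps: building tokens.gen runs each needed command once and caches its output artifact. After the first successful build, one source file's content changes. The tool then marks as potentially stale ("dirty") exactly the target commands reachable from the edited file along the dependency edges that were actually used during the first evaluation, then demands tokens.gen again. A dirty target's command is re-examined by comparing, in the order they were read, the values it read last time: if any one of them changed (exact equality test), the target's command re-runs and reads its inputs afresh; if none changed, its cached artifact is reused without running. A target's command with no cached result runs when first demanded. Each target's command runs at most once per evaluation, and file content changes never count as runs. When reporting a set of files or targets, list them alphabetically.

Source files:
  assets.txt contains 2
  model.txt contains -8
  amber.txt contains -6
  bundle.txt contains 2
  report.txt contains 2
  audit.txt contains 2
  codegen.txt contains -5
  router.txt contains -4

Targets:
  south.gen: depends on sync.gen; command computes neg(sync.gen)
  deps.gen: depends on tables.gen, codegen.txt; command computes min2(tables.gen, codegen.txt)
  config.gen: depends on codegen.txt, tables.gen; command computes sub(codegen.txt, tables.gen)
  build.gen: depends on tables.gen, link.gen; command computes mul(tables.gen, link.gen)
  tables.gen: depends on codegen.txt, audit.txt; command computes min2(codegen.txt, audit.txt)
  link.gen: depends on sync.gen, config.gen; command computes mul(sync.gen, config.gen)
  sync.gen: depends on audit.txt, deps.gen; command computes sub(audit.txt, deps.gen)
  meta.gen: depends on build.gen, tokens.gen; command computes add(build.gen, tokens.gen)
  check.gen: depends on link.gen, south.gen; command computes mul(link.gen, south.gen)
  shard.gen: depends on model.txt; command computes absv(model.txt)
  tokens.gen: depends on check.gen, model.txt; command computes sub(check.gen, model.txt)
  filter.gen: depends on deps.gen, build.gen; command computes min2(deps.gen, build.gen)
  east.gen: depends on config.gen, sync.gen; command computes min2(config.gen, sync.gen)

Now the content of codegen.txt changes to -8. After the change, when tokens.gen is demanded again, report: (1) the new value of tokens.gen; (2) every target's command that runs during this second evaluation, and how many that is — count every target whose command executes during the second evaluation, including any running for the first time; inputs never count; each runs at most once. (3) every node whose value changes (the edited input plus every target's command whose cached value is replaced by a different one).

tokens.gen now evaluates to 8.
Run set: check.gen, config.gen, deps.gen, link.gen, south.gen, sync.gen, tables.gen (7 run).
Changed values: codegen.txt, deps.gen, south.gen, sync.gen, tables.gen.
The important point: at tokens.gen every value read last time is unchanged, so the dirty flag clears without a run.

Initial pass — values computed on the first demand:
  tables.gen = min2(-5, 2) = -5
  config.gen = sub(-5, -5) = 0
  deps.gen = min2(-5, -5) = -5
  sync.gen = sub(2, -5) = 7
  link.gen = mul(7, 0) = 0
  south.gen = neg(7) = -7
  check.gen = mul(0, -7) = 0
  tokens.gen = sub(0, -8) = 8

Second demand — change propagation:
  tables.gen: re-runs because codegen.txt -5->-8; new result -8.
  config.gen: re-runs because codegen.txt -5->-8; tables.gen -5->-8; new result 0 (unchanged).
  deps.gen: re-runs because tables.gen -5->-8; codegen.txt -5->-8; new result -8.
  sync.gen: re-runs because deps.gen -5->-8; new result 10.
  link.gen: re-runs because sync.gen 7->10; new result 0 (unchanged).
  south.gen: re-runs because sync.gen 7->10; new result -10.
  check.gen: re-runs because south.gen -7->-10; new result 0 (unchanged).
  tokens.gen: re-examined; everything it read last time is the same (check.gen unchanged, model.txt unchanged) — cache 8 kept, no run.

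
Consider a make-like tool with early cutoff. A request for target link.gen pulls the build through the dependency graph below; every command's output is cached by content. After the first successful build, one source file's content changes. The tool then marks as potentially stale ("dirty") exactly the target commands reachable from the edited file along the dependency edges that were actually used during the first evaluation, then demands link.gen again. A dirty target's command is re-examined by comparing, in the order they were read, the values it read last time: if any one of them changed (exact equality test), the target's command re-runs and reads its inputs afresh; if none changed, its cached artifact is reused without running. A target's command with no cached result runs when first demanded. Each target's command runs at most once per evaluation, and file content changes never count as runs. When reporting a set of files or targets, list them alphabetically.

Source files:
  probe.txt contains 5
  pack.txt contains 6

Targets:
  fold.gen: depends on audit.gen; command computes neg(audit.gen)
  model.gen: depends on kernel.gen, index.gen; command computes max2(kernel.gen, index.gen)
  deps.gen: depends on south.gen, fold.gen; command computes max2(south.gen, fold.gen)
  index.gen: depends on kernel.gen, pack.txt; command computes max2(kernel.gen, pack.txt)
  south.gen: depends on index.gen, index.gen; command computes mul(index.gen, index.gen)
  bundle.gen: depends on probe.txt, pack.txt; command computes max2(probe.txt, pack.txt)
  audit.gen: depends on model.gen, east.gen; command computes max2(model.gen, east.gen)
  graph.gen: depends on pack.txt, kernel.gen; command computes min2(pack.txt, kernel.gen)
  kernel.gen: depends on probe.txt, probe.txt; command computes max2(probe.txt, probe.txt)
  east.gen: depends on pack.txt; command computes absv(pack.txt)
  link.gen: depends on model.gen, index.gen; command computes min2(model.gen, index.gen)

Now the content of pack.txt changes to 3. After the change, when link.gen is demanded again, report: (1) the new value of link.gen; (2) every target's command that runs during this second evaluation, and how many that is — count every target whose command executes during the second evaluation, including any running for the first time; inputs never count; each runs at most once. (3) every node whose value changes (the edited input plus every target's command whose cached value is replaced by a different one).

First demand of the output computes:
  kernel.gen = max2(5, 5) = 5
  index.gen = max2(5, 6) = 6
  model.gen = max2(5, 6) = 6
  link.gen = min2(6, 6) = 6

After the edit, cleaning proceeds:
  index.gen: a read changed (pack.txt 6->3) — executes, giving 5.
  model.gen: a read changed (index.gen 6->5) — executes, giving 5.
  link.gen: a read changed (model.gen 6->5; index.gen 6->5) — executes, giving 5.

Demanding link.gen again yields 5.
3 target commands run: index.gen, link.gen, model.gen.
The nodes whose values change: index.gen, link.gen, model.gen, pack.txt.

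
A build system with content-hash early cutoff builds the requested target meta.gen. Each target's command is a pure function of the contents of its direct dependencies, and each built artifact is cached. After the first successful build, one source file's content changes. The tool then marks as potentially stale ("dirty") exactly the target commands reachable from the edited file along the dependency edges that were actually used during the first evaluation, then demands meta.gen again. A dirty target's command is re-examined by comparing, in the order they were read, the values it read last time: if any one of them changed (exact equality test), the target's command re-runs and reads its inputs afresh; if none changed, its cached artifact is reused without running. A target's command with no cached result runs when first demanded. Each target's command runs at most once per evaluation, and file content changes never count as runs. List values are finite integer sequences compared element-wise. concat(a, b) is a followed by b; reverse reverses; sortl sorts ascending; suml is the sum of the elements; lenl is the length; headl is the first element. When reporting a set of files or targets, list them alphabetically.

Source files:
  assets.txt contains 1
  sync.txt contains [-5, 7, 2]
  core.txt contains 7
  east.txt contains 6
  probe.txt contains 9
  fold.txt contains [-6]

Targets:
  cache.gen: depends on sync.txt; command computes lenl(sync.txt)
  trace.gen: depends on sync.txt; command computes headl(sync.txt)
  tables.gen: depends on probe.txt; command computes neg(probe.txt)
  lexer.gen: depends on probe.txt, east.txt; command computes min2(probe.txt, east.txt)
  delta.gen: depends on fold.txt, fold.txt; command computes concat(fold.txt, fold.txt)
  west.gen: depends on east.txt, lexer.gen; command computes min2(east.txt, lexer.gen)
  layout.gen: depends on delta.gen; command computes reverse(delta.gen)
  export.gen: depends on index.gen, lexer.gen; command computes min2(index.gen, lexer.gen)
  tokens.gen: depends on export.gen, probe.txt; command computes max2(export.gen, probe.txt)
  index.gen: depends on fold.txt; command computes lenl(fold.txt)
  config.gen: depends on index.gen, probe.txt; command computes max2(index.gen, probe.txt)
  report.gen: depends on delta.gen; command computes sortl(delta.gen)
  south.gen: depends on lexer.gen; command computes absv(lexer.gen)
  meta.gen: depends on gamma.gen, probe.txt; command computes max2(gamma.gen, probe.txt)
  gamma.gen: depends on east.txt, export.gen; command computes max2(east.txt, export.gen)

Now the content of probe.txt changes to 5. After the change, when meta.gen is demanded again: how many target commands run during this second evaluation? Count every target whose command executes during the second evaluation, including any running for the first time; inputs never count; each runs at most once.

Target commands that run: export.gen, lexer.gen, meta.gen — 3 in total.
Key observation: the cutoff stops propagation at gamma.gen — its inputs' values are unchanged, so it reuses its cache.

First evaluation (everything demanded from the output):
  index.gen = lenl([-6]) = 1
  lexer.gen = min2(9, 6) = 6
  export.gen = min2(1, 6) = 1
  gamma.gen = max2(6, 1) = 6
  meta.gen = max2(6, 9) = 9

Propagation after the edit:
  lexer.gen: runs — probe.txt 9->5; result 5.
  export.gen: runs — lexer.gen 6->5; result 1 (same value as before).
  gamma.gen: checked — values it read are unchanged (east.txt unchanged, export.gen unchanged); reused cached 6 without running.
  meta.gen: runs — probe.txt 9->5; result 6.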